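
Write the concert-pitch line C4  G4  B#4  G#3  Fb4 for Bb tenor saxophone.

D5 A5 C##6 A#4 Gb5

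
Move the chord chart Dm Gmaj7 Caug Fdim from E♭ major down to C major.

E♭ major down to C major is a minor third; each chord root moves by that interval while the quality stays the same.
Dm: root D down a minor third → B, giving Bm.
Gmaj7: root G down a minor third → E, giving Emaj7.
Caug: root C down a minor third → A, giving Aaug.
Fdim: root F down a minor third → D, giving Ddim.

Bm Emaj7 Aaug Ddim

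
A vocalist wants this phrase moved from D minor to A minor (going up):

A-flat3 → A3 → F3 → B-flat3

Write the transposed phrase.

From D up to A is a perfect fifth; apply that to each pitch.
Ab3 -> Eb4
A3 -> E4
F3 -> C4
Bb3 -> F4

Eb4 E4 C4 F4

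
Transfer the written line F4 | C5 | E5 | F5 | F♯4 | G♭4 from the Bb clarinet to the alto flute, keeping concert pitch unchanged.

Ab4 Eb5 G5 Ab5 A4 Bbb4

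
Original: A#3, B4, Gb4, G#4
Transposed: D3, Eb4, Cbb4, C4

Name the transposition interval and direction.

down an augmented fifth

From A#3 to D3 is 5 letter names — a fifth of some quality.
D3 to A#3 is 8 semitones, which makes it an augmented fifth; the second version is lower, so the direction is down.
Checking another pair — G#4 → C4 — gives the same interval.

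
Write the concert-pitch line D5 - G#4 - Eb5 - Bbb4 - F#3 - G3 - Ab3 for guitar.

D6 G#5 Eb6 Bbb5 F#4 G4 Ab4

The guitar sounds a perfect octave below written, so the written part must be a perfect octave above concert — transpose each note up.
D5 -> D6
G#4 -> G#5
Eb5 -> Eb6
Bbb4 -> Bbb5
F#3 -> F#4
G3 -> G4
Ab3 -> Ab4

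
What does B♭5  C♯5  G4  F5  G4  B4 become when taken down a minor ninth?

A4 B#3 F#3 E4 F#3 A#3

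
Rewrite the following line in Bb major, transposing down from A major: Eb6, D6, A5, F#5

Fb5 Eb5 Bb4 G4

From A down to Bb is a major seventh; apply that to each pitch.
Eb6 to Fb5
D6 to Eb5
A5 to Bb4
F#5 to G4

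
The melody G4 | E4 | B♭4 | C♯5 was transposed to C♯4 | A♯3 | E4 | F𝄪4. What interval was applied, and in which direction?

Take the first pair: G4 → C#4. G to C spans 5 letter names, so the interval is some kind of fifth.
C#4 to G4 is 6 semitones, which makes it a diminished fifth; the second version is lower, so the direction is down.
Checking another pair — C#5 → F##4 — gives the same interval.

down a diminished fifth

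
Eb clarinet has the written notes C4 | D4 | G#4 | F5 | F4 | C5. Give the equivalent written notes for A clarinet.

Gb4 Ab4 D5 Cb6 Cb5 Gb5

First find concert pitch: the Eb clarinet sounds a minor third above written, so C4 D4 G#4 F5 F4 C5 sounds Eb4 F4 B4 Ab5 Ab4 Eb5.
Then write for A clarinet: it sounds a minor third below written, so the part must be a minor third above concert.
Eb4 → Gb4
F4 → Ab4
B4 → D5
Ab5 → Cb6
Ab4 → Cb5
Eb5 → Gb5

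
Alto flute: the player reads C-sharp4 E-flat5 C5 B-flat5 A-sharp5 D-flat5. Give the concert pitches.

The alto flute sounds a perfect fourth below written, so transpose each written note down a perfect fourth.
C#4 becomes G#3
Eb5 becomes Bb4
C5 becomes G4
Bb5 becomes F5
A#5 becomes E#5
Db5 becomes Ab4

G#3 Bb4 G4 F5 E#5 Ab4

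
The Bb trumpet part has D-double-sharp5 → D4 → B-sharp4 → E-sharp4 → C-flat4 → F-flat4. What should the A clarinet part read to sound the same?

E#5 Eb4 C#5 F#4 Dbb4 Gbb4

First find concert pitch: the Bb trumpet sounds a major second below written, so D-double-sharp5 D4 B-sharp4 E-sharp4 C-flat4 F-flat4 sounds C##5 C4 A#4 D#4 Bbb3 Ebb4.
Then write for A clarinet: it sounds a minor third below written, so the part must be a minor third above concert.
C##5 → E#5
C4 → Eb4
A#4 → C#5
D#4 → F#4
Bbb3 → Dbb4
Ebb4 → Gbb4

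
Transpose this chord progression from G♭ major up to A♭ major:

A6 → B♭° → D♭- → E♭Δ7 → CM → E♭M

G♭ major up to A♭ major is a major second; each chord root moves by that interval while the quality stays the same.
A6: root A up a major second → B, giving B6.
B♭°: root B♭ up a major second → C, giving C°.
D♭-: root D♭ up a major second → Eb, giving Eb-.
E♭Δ7: root E♭ up a major second → F, giving FΔ7.
CM: root C up a major second → D, giving DM.
E♭M: root E♭ up a major second → F, giving FM.

B6 C° Eb- FΔ7 DM FM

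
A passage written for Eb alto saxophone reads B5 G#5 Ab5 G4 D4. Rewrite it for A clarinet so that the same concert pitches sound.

First find concert pitch: the Eb alto saxophone sounds a major sixth below written, so B5 G#5 Ab5 G4 D4 sounds D5 B4 Cb5 Bb3 F3.
Then write for A clarinet: it sounds a minor third below written, so the part must be a minor third above concert.
D5 → F5
B4 → D5
Cb5 → Ebb5
Bb3 → Db4
F3 → Ab3

F5 D5 Ebb5 Db4 Ab3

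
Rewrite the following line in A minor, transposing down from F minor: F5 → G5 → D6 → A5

A4 B4 F#5 C#5

F minor to A minor down is a minor sixth, so every note moves down by that interval.
F5 -> A4
G5 -> B4
D6 -> F#5
A5 -> C#5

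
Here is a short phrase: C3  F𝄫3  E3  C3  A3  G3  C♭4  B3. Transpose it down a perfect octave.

A perfect octave down from C3 gives C2.
Fbb3: an octave down reaches F, and 12 semitones makes it Fbb2.
E3 down a perfect octave is E2.
A perfect octave down from C3 gives C2.
A3 down a perfect octave is A2.
G3 down a perfect octave is G2.
Cb4: an octave down reaches C, and 12 semitones makes it Cb3.
B3 down a perfect octave is B2.

C2 Fbb2 E2 C2 A2 G2 Cb3 B2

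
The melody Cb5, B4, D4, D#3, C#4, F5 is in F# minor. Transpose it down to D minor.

Abb4 G4 Bb3 B2 A3 Db5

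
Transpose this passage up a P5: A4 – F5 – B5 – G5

A4 gives E5
F5 gives C6
B5 gives F#6
G5 gives D6

E5 C6 F#6 D6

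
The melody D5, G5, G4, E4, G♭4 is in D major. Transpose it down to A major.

A4 D5 D4 B3 Db4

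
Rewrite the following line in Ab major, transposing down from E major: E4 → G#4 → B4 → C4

Ab3 C4 Eb4 Fb3

E major to Ab major down is an augmented fifth, so every note moves down by that interval.
E4 -> Ab3
G#4 -> C4
B4 -> Eb4
C4 -> Fb3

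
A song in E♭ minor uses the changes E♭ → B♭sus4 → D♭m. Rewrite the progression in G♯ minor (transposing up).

G# D#sus4 F#m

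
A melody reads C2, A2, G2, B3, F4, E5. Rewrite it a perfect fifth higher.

C2: a fifth up reaches G, and 7 semitones makes it G2.
A2 up a perfect fifth is E3.
G2 up a perfect fifth is D3.
A perfect fifth up from B3 gives F#4.
F4 up a perfect fifth is C5.
A perfect fifth up from E5 gives B5.

G2 E3 D3 F#4 C5 B5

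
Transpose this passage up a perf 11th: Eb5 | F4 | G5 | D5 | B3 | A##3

Ab6 Bb5 C7 G6 E5 D##5

Eb5 to Ab6
F4 to Bb5
G5 to C7
D5 to G6
B3 to E5
A##3 to D##5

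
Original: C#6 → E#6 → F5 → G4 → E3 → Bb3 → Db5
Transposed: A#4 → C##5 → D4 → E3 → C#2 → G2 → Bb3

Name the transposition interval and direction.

Take the first pair: C#6 → A#4. C to A spans 10 letter names, so the interval is some kind of tenth.
A#4 to C#6 is 15 semitones, which makes it a minor tenth; the second version is lower, so the direction is down.
Checking another pair — Db5 → Bb3 — gives the same interval.

down a minor tenth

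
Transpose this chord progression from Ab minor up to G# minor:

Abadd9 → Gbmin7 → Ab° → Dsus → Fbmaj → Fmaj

G#add9 F#min7 G#° C##sus Emaj E#maj

Ab minor up to G# minor is an augmented seventh; each chord root moves by that interval while the quality stays the same.
Abadd9: root Ab up an augmented seventh → G#, giving G#add9.
Gbmin7: root Gb up an augmented seventh → F#, giving F#min7.
Ab°: root Ab up an augmented seventh → G#, giving G#°.
Dsus: root D up an augmented seventh → C##, giving C##sus.
Fbmaj: root Fb up an augmented seventh → E, giving Emaj.
Fmaj: root F up an augmented seventh → E#, giving E#maj.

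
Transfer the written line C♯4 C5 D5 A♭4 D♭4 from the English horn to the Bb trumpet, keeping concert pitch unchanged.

G#3 G4 A4 Eb4 Ab3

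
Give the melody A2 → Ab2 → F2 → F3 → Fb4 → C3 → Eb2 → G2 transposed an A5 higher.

E#3 E3 C#3 C#4 C5 G#3 B2 D#3

An augmented fifth up from A2 gives E#3.
Ab2 up an augmented fifth is E3.
F2: a fifth up reaches C, and 8 semitones makes it C#3.
F3 up an augmented fifth is C#4.
An augmented fifth up from Fb4 gives C5.
C3: a fifth up reaches G, and 8 semitones makes it G#3.
Eb2 up an augmented fifth is B2.
An augmented fifth up from G2 gives D#3.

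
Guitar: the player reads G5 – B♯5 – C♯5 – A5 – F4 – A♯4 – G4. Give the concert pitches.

The guitar sounds a perfect octave below written, so transpose each written note down a perfect octave.
G5 → G4
B#5 → B#4
C#5 → C#4
A5 → A4
F4 → F3
A#4 → A#3
G4 → G3

G4 B#4 C#4 A4 F3 A#3 G3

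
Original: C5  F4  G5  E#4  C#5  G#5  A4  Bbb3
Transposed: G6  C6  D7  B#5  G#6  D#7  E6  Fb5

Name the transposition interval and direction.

up a perfect twelfth

Take the first pair: C5 → G6. C to G spans 12 letter names, so the interval is some kind of twelfth.
C5 to G6 is 19 semitones, which makes it a perfect twelfth; the second version is higher, so the direction is up.
Checking another pair — Bbb3 → Fb5 — gives the same interval.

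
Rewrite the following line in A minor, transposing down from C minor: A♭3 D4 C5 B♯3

F3 B3 A4 G##3

From C down to A is a minor third; apply that to each pitch.
Ab3 gives F3
D4 gives B3
C5 gives A4
B#3 gives G##3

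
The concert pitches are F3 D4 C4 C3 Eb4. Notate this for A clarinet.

Ab3 F4 Eb4 Eb3 Gb4

Written C4 sounds as A3 on the A clarinet, so concert pitches are written a minor third up.
F3 → Ab3
D4 → F4
C4 → Eb4
C3 → Eb3
Eb4 → Gb4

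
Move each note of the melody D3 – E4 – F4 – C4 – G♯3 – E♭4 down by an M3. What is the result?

D3 → Bb2
E4 → C4
F4 → Db4
C4 → Ab3
G#3 → E3
Eb4 → Cb4

Bb2 C4 Db4 Ab3 E3 Cb4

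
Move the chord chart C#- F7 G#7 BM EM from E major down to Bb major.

E major down to Bb major is an augmented fourth; each chord root moves by that interval while the quality stays the same.
C#-: root C# down an augmented fourth → G, giving G-.
F7: root F down an augmented fourth → Cb, giving Cb7.
G#7: root G# down an augmented fourth → D, giving D7.
BM: root B down an augmented fourth → F, giving FM.
EM: root E down an augmented fourth → Bb, giving BbM.

G- Cb7 D7 FM BbM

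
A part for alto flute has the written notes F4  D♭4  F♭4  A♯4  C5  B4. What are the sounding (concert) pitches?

Written C4 on the alto flute sounds as G3, a perfect fourth lower; apply that shift to every note.
F4 gives C4
Db4 gives Ab3
Fb4 gives Cb4
A#4 gives E#4
C5 gives G4
B4 gives F#4

C4 Ab3 Cb4 E#4 G4 F#4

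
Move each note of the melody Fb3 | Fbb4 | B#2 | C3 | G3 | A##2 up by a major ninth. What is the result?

Fb3 -> Gb4
Fbb4 -> Gbb5
B#2 -> C##4
C3 -> D4
G3 -> A4
A##2 -> B##3

Gb4 Gbb5 C##4 D4 A4 B##3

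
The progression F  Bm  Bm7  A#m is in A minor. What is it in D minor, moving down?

Bb Em Em7 D#m

A minor down to D minor is a perfect fifth; each chord root moves by that interval while the quality stays the same.
F: root F down a perfect fifth → Bb, giving Bb.
Bm: root B down a perfect fifth → E, giving Em.
Bm7: root B down a perfect fifth → E, giving Em7.
A#m: root A# down a perfect fifth → D#, giving D#m.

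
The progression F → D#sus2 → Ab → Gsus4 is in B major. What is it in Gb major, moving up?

B major up to Gb major is a diminished sixth; each chord root moves by that interval while the quality stays the same.
F: root F up a diminished sixth → Dbb, giving Dbb.
D#sus2: root D# up a diminished sixth → Bb, giving Bbsus2.
Ab: root Ab up a diminished sixth → Fbb, giving Fbb.
Gsus4: root G up a diminished sixth → Ebb, giving Ebbsus4.

Dbb Bbsus2 Fbb Ebbsus4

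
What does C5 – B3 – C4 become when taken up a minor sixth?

Ab5 G4 Ab4

C5 -> Ab5
B3 -> G4
C4 -> Ab4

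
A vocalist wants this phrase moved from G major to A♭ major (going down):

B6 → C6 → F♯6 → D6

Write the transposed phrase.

C6 Db5 G5 Eb5

From G down to A♭ is a major seventh; apply that to each pitch.
B6 to C6
C6 to Db5
F#6 to G5
D6 to Eb5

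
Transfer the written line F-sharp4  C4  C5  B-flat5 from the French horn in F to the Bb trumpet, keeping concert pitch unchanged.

First find concert pitch: the French horn in F sounds a perfect fifth below written, so F-sharp4 C4 C5 B-flat5 sounds B3 F3 F4 Eb5.
Then write for Bb trumpet: it sounds a major second below written, so the part must be a major second above concert.
B3 → C#4
F3 → G3
F4 → G4
Eb5 → F5

C#4 G3 G4 F5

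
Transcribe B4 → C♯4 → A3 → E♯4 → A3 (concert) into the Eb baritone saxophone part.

G#6 A#5 F#5 C##6 F#5

Written C4 sounds as Eb2 on the Eb baritone saxophone, so concert pitches are written a major thirteenth up.
B4 -> G#6
C#4 -> A#5
A3 -> F#5
E#4 -> C##6
A3 -> F#5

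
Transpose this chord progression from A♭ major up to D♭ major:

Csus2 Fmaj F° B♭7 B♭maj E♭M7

A♭ major up to D♭ major is a perfect fourth; each chord root moves by that interval while the quality stays the same.
Csus2: root C up a perfect fourth → F, giving Fsus2.
Fmaj: root F up a perfect fourth → Bb, giving Bbmaj.
F°: root F up a perfect fourth → Bb, giving Bb°.
B♭7: root B♭ up a perfect fourth → Eb, giving Eb7.
B♭maj: root B♭ up a perfect fourth → Eb, giving Ebmaj.
E♭M7: root E♭ up a perfect fourth → Ab, giving AbM7.

Fsus2 Bbmaj Bb° Eb7 Ebmaj AbM7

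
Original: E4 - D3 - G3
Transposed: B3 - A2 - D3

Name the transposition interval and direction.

From E4 to B3 is 4 letter names — a fourth of some quality.
B3 to E4 is 5 semitones, which makes it a perfect fourth; the second version is lower, so the direction is down.
Checking another pair — G3 → D3 — gives the same interval.

down a perfect fourth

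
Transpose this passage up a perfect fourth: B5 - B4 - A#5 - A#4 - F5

B5 -> E6
B4 -> E5
A#5 -> D#6
A#4 -> D#5
F5 -> Bb5

E6 E5 D#6 D#5 Bb5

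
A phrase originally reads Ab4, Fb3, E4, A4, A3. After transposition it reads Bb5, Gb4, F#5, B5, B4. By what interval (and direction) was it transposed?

up a major ninth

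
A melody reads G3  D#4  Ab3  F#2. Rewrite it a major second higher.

A3 E#4 Bb3 G#2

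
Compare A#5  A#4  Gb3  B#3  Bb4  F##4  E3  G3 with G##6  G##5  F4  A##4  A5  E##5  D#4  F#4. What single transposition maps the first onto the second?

From A#5 to G##6 is 7 letter names — a seventh of some quality.
A#5 to G##6 is 11 semitones, which makes it a major seventh; the second version is higher, so the direction is up.
Checking another pair — G3 → F#4 — gives the same interval.

up a major seventh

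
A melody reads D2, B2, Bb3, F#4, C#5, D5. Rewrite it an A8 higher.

D2 → D#3
B2 → B#3
Bb3 → B4
F#4 → F##5
C#5 → C##6
D5 → D#6

D#3 B#3 B4 F##5 C##6 D#6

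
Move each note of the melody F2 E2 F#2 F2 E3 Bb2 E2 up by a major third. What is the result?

F2 up a major third is A2.
E2: a third up reaches G, and 4 semitones makes it G#2.
A major third up from F#2 gives A#2.
F2 up a major third is A2.
E3: a third up reaches G, and 4 semitones makes it G#3.
A major third up from Bb2 gives D3.
A major third up from E2 gives G#2.

A2 G#2 A#2 A2 G#3 D3 G#2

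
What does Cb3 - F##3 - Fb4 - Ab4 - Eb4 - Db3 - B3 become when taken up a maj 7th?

Cb3 gives Bb3
F##3 gives E##4
Fb4 gives Eb5
Ab4 gives G5
Eb4 gives D5
Db3 gives C4
B3 gives A#4

Bb3 E##4 Eb5 G5 D5 C4 A#4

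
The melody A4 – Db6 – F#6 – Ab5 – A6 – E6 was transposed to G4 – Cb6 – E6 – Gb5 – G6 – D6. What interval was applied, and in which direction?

down a major second

Take the first pair: A4 → G4. A to G spans 2 letter names, so the interval is some kind of second.
G4 to A4 is 2 semitones, which makes it a major second; the second version is lower, so the direction is down.
Checking another pair — E6 → D6 — gives the same interval.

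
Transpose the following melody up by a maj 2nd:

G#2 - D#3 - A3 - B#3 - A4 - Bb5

G#2: a second up reaches A, and 2 semitones makes it A#2.
D#3 up a major second is E#3.
A3: a second up reaches B, and 2 semitones makes it B3.
B#3: a second up reaches C, and 2 semitones makes it C##4.
A major second up from A4 gives B4.
A major second up from Bb5 gives C6.

A#2 E#3 B3 C##4 B4 C6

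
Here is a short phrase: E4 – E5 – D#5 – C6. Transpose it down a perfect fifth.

A perfect fifth down from E4 gives A3.
E5 down a perfect fifth is A4.
D#5 down a perfect fifth is G#4.
A perfect fifth down from C6 gives F5.

A3 A4 G#4 F5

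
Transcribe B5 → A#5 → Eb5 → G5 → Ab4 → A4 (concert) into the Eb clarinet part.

The Eb clarinet sounds a minor third above written, so the written part must be a minor third below concert — transpose each note down.
B5 -> G#5
A#5 -> F##5
Eb5 -> C5
G5 -> E5
Ab4 -> F4
A4 -> F#4

G#5 F##5 C5 E5 F4 F#4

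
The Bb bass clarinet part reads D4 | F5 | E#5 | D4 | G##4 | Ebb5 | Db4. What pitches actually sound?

The Bb bass clarinet sounds a major ninth below written, so transpose each written note down a major ninth.
D4 -> C3
F5 -> Eb4
E#5 -> D#4
D4 -> C3
G##4 -> F##3
Ebb5 -> Dbb4
Db4 -> Cb3

C3 Eb4 D#4 C3 F##3 Dbb4 Cb3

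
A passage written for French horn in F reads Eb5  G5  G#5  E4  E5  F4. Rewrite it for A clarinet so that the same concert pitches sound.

First find concert pitch: the French horn in F sounds a perfect fifth below written, so Eb5 G5 G#5 E4 E5 F4 sounds Ab4 C5 C#5 A3 A4 Bb3.
Then write for A clarinet: it sounds a minor third below written, so the part must be a minor third above concert.
Ab4 → Cb5
C5 → Eb5
C#5 → E5
A3 → C4
A4 → C5
Bb3 → Db4

Cb5 Eb5 E5 C4 C5 Db4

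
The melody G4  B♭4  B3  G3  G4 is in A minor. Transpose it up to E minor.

A minor to E minor up is a perfect fifth, so every note moves up by that interval.
G4 gives D5
Bb4 gives F5
B3 gives F#4
G3 gives D4
G4 gives D5

D5 F5 F#4 D4 D5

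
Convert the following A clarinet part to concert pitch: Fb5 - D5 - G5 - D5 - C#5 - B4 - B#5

Written C4 on the A clarinet sounds as A3, a minor third lower; apply that shift to every note.
Fb5 to Db5
D5 to B4
G5 to E5
D5 to B4
C#5 to A#4
B4 to G#4
B#5 to G##5

Db5 B4 E5 B4 A#4 G#4 G##5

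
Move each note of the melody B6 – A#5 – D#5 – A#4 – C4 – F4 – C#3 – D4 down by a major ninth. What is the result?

A5 G#4 C#4 G#3 Bb2 Eb3 B1 C3

B6: a ninth down reaches A, and 14 semitones makes it A5.
A#5: a ninth down reaches G, and 14 semitones makes it G#4.
D#5: a ninth down reaches C, and 14 semitones makes it C#4.
A#4: a ninth down reaches G, and 14 semitones makes it G#3.
C4: a ninth down reaches B, and 14 semitones makes it Bb2.
F4 down a major ninth is Eb3.
C#3: a ninth down reaches B, and 14 semitones makes it B1.
A major ninth down from D4 gives C3.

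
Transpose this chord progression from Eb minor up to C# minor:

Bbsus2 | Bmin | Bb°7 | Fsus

G#sus2 G##min G#°7 D#sus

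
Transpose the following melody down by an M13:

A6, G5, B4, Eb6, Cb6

C5 Bb3 D3 Gb4 Ebb4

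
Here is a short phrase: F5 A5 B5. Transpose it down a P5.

Bb4 D5 E5

F5 gives Bb4
A5 gives D5
B5 gives E5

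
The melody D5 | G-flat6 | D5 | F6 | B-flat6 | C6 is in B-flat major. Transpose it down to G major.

B-flat major to G major down is a minor third, so every note moves down by that interval.
D5 to B4
Gb6 to Eb6
D5 to B4
F6 to D6
Bb6 to G6
C6 to A5

B4 Eb6 B4 D6 G6 A5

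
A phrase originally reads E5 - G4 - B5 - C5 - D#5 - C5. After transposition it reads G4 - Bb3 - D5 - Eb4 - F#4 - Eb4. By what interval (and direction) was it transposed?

down a major sixth

Take the first pair: E5 → G4. E to G spans 6 letter names, so the interval is some kind of sixth.
G4 to E5 is 9 semitones, which makes it a major sixth; the second version is lower, so the direction is down.
Checking another pair — C5 → Eb4 — gives the same interval.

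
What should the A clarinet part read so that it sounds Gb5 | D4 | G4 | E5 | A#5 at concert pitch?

Bbb5 F4 Bb4 G5 C#6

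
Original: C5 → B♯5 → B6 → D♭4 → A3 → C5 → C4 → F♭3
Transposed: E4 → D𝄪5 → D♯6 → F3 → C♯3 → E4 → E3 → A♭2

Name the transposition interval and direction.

down a minor sixth

Take the first pair: C5 → E4. C to E spans 6 letter names, so the interval is some kind of sixth.
E4 to C5 is 8 semitones, which makes it a minor sixth; the second version is lower, so the direction is down.
Checking another pair — Fb3 → Ab2 — gives the same interval.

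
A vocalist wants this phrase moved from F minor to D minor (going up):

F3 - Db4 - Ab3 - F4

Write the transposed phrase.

D4 Bb4 F4 D5

F minor to D minor up is a major sixth, so every note moves up by that interval.
F3 gives D4
Db4 gives Bb4
Ab3 gives F4
F4 gives D5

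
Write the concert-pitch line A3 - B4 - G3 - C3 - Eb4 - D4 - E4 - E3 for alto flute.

D4 E5 C4 F3 Ab4 G4 A4 A3

The alto flute sounds a perfect fourth below written, so the written part must be a perfect fourth above concert — transpose each note up.
A3 → D4
B4 → E5
G3 → C4
C3 → F3
Eb4 → Ab4
D4 → G4
E4 → A4
E3 → A3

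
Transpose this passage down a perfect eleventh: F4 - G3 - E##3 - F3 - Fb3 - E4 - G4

C3 D2 B##1 C2 Cb2 B2 D3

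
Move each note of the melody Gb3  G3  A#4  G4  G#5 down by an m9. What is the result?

F2 F#2 G##3 F#3 F##4

A minor ninth down from Gb3 gives F2.
G3 down a minor ninth is F#2.
A minor ninth down from A#4 gives G##3.
G4 down a minor ninth is F#3.
G#5 down a minor ninth is F##4.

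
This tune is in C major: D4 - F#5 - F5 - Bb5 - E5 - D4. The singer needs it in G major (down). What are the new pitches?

A3 C#5 C5 F5 B4 A3

C major to G major down is a perfect fourth, so every note moves down by that interval.
D4 to A3
F#5 to C#5
F5 to C5
Bb5 to F5
E5 to B4
D4 to A3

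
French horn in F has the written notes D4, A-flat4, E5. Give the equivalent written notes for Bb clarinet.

A3 Eb4 B4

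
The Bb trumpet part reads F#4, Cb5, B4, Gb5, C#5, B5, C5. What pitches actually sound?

E4 Bbb4 A4 Fb5 B4 A5 Bb4

The Bb trumpet sounds a major second below written, so transpose each written note down a major second.
F#4 gives E4
Cb5 gives Bbb4
B4 gives A4
Gb5 gives Fb5
C#5 gives B4
B5 gives A5
C5 gives Bb4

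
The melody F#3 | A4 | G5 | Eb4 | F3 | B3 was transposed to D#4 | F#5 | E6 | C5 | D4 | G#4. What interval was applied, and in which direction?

up a major sixth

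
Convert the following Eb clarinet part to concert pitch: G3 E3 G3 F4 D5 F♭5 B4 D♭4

Bb3 G3 Bb3 Ab4 F5 Abb5 D5 Fb4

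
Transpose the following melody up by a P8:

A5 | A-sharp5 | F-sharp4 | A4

A5 up a perfect octave is A6.
A#5: an octave up reaches A, and 12 semitones makes it A#6.
F#4 up a perfect octave is F#5.
A perfect octave up from A4 gives A5.

A6 A#6 F#5 A5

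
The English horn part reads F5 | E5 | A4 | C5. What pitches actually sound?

Bb4 A4 D4 F4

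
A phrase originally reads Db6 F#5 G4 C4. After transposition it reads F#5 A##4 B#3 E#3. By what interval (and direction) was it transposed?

From Db6 to F#5 is 6 letter names — a sixth of some quality.
F#5 to Db6 is 7 semitones, which makes it a diminished sixth; the second version is lower, so the direction is down.
Checking another pair — C4 → E#3 — gives the same interval.

down a diminished sixth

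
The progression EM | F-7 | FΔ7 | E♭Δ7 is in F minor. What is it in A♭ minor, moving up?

F minor up to A♭ minor is a minor third; each chord root moves by that interval while the quality stays the same.
EM: root E up a minor third → G, giving GM.
F-7: root F up a minor third → Ab, giving Ab-7.
FΔ7: root F up a minor third → Ab, giving AbΔ7.
E♭Δ7: root E♭ up a minor third → Gb, giving GbΔ7.

GM Ab-7 AbΔ7 GbΔ7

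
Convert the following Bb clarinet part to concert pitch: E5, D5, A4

D5 C5 G4

Written C4 on the Bb clarinet sounds as Bb3, a major second lower; apply that shift to every note.
E5 to D5
D5 to C5
A4 to G4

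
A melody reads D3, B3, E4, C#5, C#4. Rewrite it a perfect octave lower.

D2 B2 E3 C#4 C#3

D3 -> D2
B3 -> B2
E4 -> E3
C#5 -> C#4
C#4 -> C#3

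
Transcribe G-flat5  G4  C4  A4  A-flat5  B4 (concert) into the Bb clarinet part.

The Bb clarinet sounds a major second below written, so the written part must be a major second above concert — transpose each note up.
Gb5 → Ab5
G4 → A4
C4 → D4
A4 → B4
Ab5 → Bb5
B4 → C#5

Ab5 A4 D4 B4 Bb5 C#5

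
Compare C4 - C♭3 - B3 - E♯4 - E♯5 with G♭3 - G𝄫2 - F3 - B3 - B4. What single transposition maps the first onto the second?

down an augmented fourth

Take the first pair: C4 → Gb3. C to G spans 4 letter names, so the interval is some kind of fourth.
Gb3 to C4 is 6 semitones, which makes it an augmented fourth; the second version is lower, so the direction is down.
Checking another pair — E#5 → B4 — gives the same interval.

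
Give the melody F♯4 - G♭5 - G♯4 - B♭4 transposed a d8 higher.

F5 Gbb6 G5 Bbb5

F#4 to F5
Gb5 to Gbb6
G#4 to G5
Bb4 to Bbb5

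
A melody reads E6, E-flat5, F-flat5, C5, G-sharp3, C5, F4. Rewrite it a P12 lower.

A4 Ab3 Bbb3 F3 C#2 F3 Bb2

E6 down a perfect twelfth is A4.
Eb5 down a perfect twelfth is Ab3.
Fb5 down a perfect twelfth is Bbb3.
C5: a twelfth down reaches F, and 19 semitones makes it F3.
G#3: a twelfth down reaches C, and 19 semitones makes it C#2.
C5 down a perfect twelfth is F3.
A perfect twelfth down from F4 gives Bb2.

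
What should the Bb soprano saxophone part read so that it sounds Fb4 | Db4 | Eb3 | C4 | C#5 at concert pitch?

Gb4 Eb4 F3 D4 D#5

The Bb soprano saxophone sounds a major second below written, so the written part must be a major second above concert — transpose each note up.
Fb4 becomes Gb4
Db4 becomes Eb4
Eb3 becomes F3
C4 becomes D4
C#5 becomes D#5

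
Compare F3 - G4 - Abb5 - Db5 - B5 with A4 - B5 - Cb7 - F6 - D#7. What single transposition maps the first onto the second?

up a major tenth

Take the first pair: F3 → A4. F to A spans 10 letter names, so the interval is some kind of tenth.
F3 to A4 is 16 semitones, which makes it a major tenth; the second version is higher, so the direction is up.
Checking another pair — B5 → D#7 — gives the same interval.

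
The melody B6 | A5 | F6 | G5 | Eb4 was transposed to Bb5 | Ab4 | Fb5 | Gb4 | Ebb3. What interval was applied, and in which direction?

down an augmented octave

Take the first pair: B6 → Bb5. B to B spans 8 letter names, so the interval is some kind of octave.
Bb5 to B6 is 13 semitones, which makes it an augmented octave; the second version is lower, so the direction is down.
Checking another pair — Eb4 → Ebb3 — gives the same interval.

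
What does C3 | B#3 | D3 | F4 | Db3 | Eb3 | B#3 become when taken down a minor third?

C3 gives A2
B#3 gives G##3
D3 gives B2
F4 gives D4
Db3 gives Bb2
Eb3 gives C3
B#3 gives G##3

A2 G##3 B2 D4 Bb2 C3 G##3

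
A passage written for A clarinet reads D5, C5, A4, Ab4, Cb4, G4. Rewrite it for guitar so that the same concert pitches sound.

First find concert pitch: the A clarinet sounds a minor third below written, so D5 C5 A4 Ab4 Cb4 G4 sounds B4 A4 F#4 F4 Ab3 E4.
Then write for guitar: it sounds a perfect octave below written, so the part must be a perfect octave above concert.
B4 → B5
A4 → A5
F#4 → F#5
F4 → F5
Ab3 → Ab4
E4 → E5

B5 A5 F#5 F5 Ab4 E5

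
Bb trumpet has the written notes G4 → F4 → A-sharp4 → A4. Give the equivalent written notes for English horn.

C5 Bb4 D#5 D5

First find concert pitch: the Bb trumpet sounds a major second below written, so G4 F4 A-sharp4 A4 sounds F4 Eb4 G#4 G4.
Then write for English horn: it sounds a perfect fifth below written, so the part must be a perfect fifth above concert.
F4 → C5
Eb4 → Bb4
G#4 → D#5
G4 → D5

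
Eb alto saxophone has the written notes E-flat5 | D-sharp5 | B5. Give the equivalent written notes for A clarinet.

Bbb4 A4 F5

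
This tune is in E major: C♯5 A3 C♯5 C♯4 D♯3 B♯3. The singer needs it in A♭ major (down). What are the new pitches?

F4 Db3 F4 F3 G2 E3

E major to A♭ major down is an augmented fifth, so every note moves down by that interval.
C#5 becomes F4
A3 becomes Db3
C#5 becomes F4
C#4 becomes F3
D#3 becomes G2
B#3 becomes E3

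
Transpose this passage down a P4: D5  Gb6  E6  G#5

A4 Db6 B5 D#5

D5 to A4
Gb6 to Db6
E6 to B5
G#5 to D#5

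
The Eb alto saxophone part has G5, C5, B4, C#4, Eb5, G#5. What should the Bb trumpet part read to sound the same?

C5 F4 E4 F#3 Ab4 C#5

First find concert pitch: the Eb alto saxophone sounds a major sixth below written, so G5 C5 B4 C#4 Eb5 G#5 sounds Bb4 Eb4 D4 E3 Gb4 B4.
Then write for Bb trumpet: it sounds a major second below written, so the part must be a major second above concert.
Bb4 → C5
Eb4 → F4
D4 → E4
E3 → F#3
Gb4 → Ab4
B4 → C#5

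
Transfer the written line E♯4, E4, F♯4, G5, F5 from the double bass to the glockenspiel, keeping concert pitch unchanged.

E#1 E1 F#1 G2 F2

First find concert pitch: the double bass sounds a perfect octave below written, so E♯4 E4 F♯4 G5 F5 sounds E#3 E3 F#3 G4 F4.
Then write for glockenspiel: it sounds a perfect fifteenth above written, so the part must be a perfect fifteenth below concert.
E#3 → E#1
E3 → E1
F#3 → F#1
G4 → G2
F4 → F2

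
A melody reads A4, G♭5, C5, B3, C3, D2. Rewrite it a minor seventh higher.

G5 Fb6 Bb5 A4 Bb3 C3

A4 gives G5
Gb5 gives Fb6
C5 gives Bb5
B3 gives A4
C3 gives Bb3
D2 gives C3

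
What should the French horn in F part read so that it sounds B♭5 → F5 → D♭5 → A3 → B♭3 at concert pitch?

F6 C6 Ab5 E4 F4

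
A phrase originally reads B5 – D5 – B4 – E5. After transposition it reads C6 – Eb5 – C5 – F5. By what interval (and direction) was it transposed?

up a minor second

Take the first pair: B5 → C6. B to C spans 2 letter names, so the interval is some kind of second.
B5 to C6 is 1 semitone, which makes it a minor second; the second version is higher, so the direction is up.
Checking another pair — E5 → F5 — gives the same interval.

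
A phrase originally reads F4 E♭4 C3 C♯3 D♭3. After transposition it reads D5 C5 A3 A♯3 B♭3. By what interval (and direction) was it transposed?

up a major sixth

From F4 to D5 is 6 letter names — a sixth of some quality.
F4 to D5 is 9 semitones, which makes it a major sixth; the second version is higher, so the direction is up.
Checking another pair — Db3 → Bb3 — gives the same interval.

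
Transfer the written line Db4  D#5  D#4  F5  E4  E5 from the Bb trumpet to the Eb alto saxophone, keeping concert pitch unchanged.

First find concert pitch: the Bb trumpet sounds a major second below written, so Db4 D#5 D#4 F5 E4 E5 sounds Cb4 C#5 C#4 Eb5 D4 D5.
Then write for Eb alto saxophone: it sounds a major sixth below written, so the part must be a major sixth above concert.
Cb4 → Ab4
C#5 → A#5
C#4 → A#4
Eb5 → C6
D4 → B4
D5 → B5

Ab4 A#5 A#4 C6 B4 B5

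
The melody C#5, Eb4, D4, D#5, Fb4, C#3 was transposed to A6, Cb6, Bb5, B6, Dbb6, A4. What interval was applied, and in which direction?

From C#5 to A6 is 13 letter names — a thirteenth of some quality.
C#5 to A6 is 20 semitones, which makes it a minor thirteenth; the second version is higher, so the direction is up.
Checking another pair — C#3 → A4 — gives the same interval.

up a minor thirteenth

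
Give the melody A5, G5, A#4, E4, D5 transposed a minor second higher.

Bb5 Ab5 B4 F4 Eb5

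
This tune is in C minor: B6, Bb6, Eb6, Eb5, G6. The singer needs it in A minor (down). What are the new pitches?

G#6 G6 C6 C5 E6

From C down to A is a minor third; apply that to each pitch.
B6 gives G#6
Bb6 gives G6
Eb6 gives C6
Eb5 gives C5
G6 gives E6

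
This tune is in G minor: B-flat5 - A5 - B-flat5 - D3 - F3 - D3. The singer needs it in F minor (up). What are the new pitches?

G minor to F minor up is a minor seventh, so every note moves up by that interval.
Bb5 -> Ab6
A5 -> G6
Bb5 -> Ab6
D3 -> C4
F3 -> Eb4
D3 -> C4

Ab6 G6 Ab6 C4 Eb4 C4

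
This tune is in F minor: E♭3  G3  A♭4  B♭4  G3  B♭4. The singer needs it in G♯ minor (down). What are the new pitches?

F#2 A#2 B3 C#4 A#2 C#4

F minor to G♯ minor down is a diminished seventh, so every note moves down by that interval.
Eb3 becomes F#2
G3 becomes A#2
Ab4 becomes B3
Bb4 becomes C#4
G3 becomes A#2
Bb4 becomes C#4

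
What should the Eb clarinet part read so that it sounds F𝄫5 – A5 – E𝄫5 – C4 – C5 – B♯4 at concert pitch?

The Eb clarinet sounds a minor third above written, so the written part must be a minor third below concert — transpose each note down.
Fbb5 → Dbb5
A5 → F#5
Ebb5 → Cb5
C4 → A3
C5 → A4
B#4 → G##4

Dbb5 F#5 Cb5 A3 A4 G##4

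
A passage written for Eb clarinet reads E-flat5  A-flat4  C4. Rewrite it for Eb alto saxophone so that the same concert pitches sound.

First find concert pitch: the Eb clarinet sounds a minor third above written, so E-flat5 A-flat4 C4 sounds Gb5 Cb5 Eb4.
Then write for Eb alto saxophone: it sounds a major sixth below written, so the part must be a major sixth above concert.
Gb5 → Eb6
Cb5 → Ab5
Eb4 → C5

Eb6 Ab5 C5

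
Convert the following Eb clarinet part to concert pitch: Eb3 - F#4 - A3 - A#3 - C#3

Written C4 on the Eb clarinet sounds as Eb4, a minor third higher; apply that shift to every note.
Eb3 gives Gb3
F#4 gives A4
A3 gives C4
A#3 gives C#4
C#3 gives E3

Gb3 A4 C4 C#4 E3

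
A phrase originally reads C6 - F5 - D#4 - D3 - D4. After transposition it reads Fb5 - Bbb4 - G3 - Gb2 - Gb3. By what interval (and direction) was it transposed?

down an augmented fifth

Take the first pair: C6 → Fb5. C to F spans 5 letter names, so the interval is some kind of fifth.
Fb5 to C6 is 8 semitones, which makes it an augmented fifth; the second version is lower, so the direction is down.
Checking another pair — D4 → Gb3 — gives the same interval.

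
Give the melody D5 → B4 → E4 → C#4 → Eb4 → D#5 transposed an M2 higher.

D5 to E5
B4 to C#5
E4 to F#4
C#4 to D#4
Eb4 to F4
D#5 to E#5

E5 C#5 F#4 D#4 F4 E#5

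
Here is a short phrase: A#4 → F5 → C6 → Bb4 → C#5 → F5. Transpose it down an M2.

G#4 Eb5 Bb5 Ab4 B4 Eb5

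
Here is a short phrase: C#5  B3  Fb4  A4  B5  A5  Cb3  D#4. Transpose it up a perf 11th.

F#6 E5 Bbb5 D6 E7 D7 Fb4 G#5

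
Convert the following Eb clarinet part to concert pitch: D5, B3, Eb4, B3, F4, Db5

Written C4 on the Eb clarinet sounds as Eb4, a minor third higher; apply that shift to every note.
D5 to F5
B3 to D4
Eb4 to Gb4
B3 to D4
F4 to Ab4
Db5 to Fb5

F5 D4 Gb4 D4 Ab4 Fb5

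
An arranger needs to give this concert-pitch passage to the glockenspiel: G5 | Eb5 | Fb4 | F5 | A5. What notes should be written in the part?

G3 Eb3 Fb2 F3 A3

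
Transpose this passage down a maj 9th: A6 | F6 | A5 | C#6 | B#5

A6: a ninth down reaches G, and 14 semitones makes it G5.
A major ninth down from F6 gives Eb5.
A5 down a major ninth is G4.
C#6: a ninth down reaches B, and 14 semitones makes it B4.
B#5: a ninth down reaches A, and 14 semitones makes it A#4.

G5 Eb5 G4 B4 A#4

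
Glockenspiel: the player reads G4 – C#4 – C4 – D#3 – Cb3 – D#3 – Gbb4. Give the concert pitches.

The glockenspiel sounds a perfect fifteenth above written, so transpose each written note up a perfect fifteenth.
G4 gives G6
C#4 gives C#6
C4 gives C6
D#3 gives D#5
Cb3 gives Cb5
D#3 gives D#5
Gbb4 gives Gbb6

G6 C#6 C6 D#5 Cb5 D#5 Gbb6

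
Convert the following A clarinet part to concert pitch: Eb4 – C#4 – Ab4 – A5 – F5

C4 A#3 F4 F#5 D5

The A clarinet sounds a minor third below written, so transpose each written note down a minor third.
Eb4 gives C4
C#4 gives A#3
Ab4 gives F4
A5 gives F#5
F5 gives D5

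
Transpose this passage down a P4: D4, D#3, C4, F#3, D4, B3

A3 A#2 G3 C#3 A3 F#3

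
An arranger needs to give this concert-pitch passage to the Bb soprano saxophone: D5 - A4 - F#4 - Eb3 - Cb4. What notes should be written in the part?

Written C4 sounds as Bb3 on the Bb soprano saxophone, so concert pitches are written a major second up.
D5 to E5
A4 to B4
F#4 to G#4
Eb3 to F3
Cb4 to Db4

E5 B4 G#4 F3 Db4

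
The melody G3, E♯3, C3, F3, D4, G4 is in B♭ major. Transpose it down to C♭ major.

B♭ major to C♭ major down is a major seventh, so every note moves down by that interval.
G3 gives Ab2
E#3 gives F#2
C3 gives Db2
F3 gives Gb2
D4 gives Eb3
G4 gives Ab3

Ab2 F#2 Db2 Gb2 Eb3 Ab3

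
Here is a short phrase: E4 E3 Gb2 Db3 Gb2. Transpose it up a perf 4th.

A4 A3 Cb3 Gb3 Cb3

E4 up a perfect fourth is A4.
A perfect fourth up from E3 gives A3.
A perfect fourth up from Gb2 gives Cb3.
A perfect fourth up from Db3 gives Gb3.
A perfect fourth up from Gb2 gives Cb3.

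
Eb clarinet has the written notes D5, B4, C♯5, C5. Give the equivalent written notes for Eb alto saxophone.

D6 B5 C#6 C6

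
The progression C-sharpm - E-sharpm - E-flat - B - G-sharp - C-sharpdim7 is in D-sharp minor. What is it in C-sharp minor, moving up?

D-sharp minor up to C-sharp minor is a minor seventh; each chord root moves by that interval while the quality stays the same.
C-sharpm: root C-sharp up a minor seventh → B, giving Bm.
E-sharpm: root E-sharp up a minor seventh → D#, giving D#m.
E-flat: root E-flat up a minor seventh → Db, giving Db.
B: root B up a minor seventh → A, giving A.
G-sharp: root G-sharp up a minor seventh → F#, giving F#.
C-sharpdim7: root C-sharp up a minor seventh → B, giving Bdim7.

Bm D#m Db A F# Bdim7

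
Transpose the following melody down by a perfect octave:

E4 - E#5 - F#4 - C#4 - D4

E3 E#4 F#3 C#3 D3

E4 becomes E3
E#5 becomes E#4
F#4 becomes F#3
C#4 becomes C#3
D4 becomes D3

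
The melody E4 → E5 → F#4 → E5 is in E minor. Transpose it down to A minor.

A3 A4 B3 A4

From E down to A is a perfect fifth; apply that to each pitch.
E4 gives A3
E5 gives A4
F#4 gives B3
E5 gives A4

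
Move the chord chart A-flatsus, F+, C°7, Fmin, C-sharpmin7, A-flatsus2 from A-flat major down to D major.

Dsus B+ F#°7 Bmin F##min7 Dsus2

A-flat major down to D major is a diminished fifth; each chord root moves by that interval while the quality stays the same.
A-flatsus: root A-flat down a diminished fifth → D, giving Dsus.
F+: root F down a diminished fifth → B, giving B+.
C°7: root C down a diminished fifth → F#, giving F#°7.
Fmin: root F down a diminished fifth → B, giving Bmin.
C-sharpmin7: root C-sharp down a diminished fifth → F##, giving F##min7.
A-flatsus2: root A-flat down a diminished fifth → D, giving Dsus2.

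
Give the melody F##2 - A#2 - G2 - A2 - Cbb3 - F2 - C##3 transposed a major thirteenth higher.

F##2 up a major thirteenth is D##4.
A major thirteenth up from A#2 gives F##4.
G2: a thirteenth up reaches E, and 21 semitones makes it E4.
A2 up a major thirteenth is F#4.
Cbb3: a thirteenth up reaches A, and 21 semitones makes it Abb4.
F2: a thirteenth up reaches D, and 21 semitones makes it D4.
A major thirteenth up from C##3 gives A##4.

D##4 F##4 E4 F#4 Abb4 D4 A##4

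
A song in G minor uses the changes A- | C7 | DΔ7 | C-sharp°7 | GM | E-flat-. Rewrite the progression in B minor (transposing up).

G minor up to B minor is a major third; each chord root moves by that interval while the quality stays the same.
A-: root A up a major third → C#, giving C#-.
C7: root C up a major third → E, giving E7.
DΔ7: root D up a major third → F#, giving F#Δ7.
C-sharp°7: root C-sharp up a major third → E#, giving E#°7.
GM: root G up a major third → B, giving BM.
E-flat-: root E-flat up a major third → G, giving G-.

C#- E7 F#Δ7 E#°7 BM G-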